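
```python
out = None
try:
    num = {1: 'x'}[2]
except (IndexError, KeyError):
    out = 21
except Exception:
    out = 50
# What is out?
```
21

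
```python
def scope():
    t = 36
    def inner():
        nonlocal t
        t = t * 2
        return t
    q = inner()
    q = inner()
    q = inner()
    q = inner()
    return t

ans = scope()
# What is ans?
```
576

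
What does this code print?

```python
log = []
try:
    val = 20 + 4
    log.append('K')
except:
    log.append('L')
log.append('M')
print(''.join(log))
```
KM

No exception, try block completes normally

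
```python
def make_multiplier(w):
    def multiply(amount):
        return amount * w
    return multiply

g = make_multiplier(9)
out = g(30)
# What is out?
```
270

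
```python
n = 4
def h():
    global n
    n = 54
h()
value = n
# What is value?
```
54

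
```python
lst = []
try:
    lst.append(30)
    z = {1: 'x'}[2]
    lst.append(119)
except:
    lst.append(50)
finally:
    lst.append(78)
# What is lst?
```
[30, 50, 78]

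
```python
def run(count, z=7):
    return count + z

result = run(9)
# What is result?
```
16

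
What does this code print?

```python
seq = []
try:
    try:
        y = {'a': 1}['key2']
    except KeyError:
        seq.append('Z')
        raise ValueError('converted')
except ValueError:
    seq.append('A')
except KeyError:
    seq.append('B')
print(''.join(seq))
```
ZA

New ValueError raised, caught by outer ValueError handler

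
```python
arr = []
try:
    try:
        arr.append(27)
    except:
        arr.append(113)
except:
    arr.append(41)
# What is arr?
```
[27]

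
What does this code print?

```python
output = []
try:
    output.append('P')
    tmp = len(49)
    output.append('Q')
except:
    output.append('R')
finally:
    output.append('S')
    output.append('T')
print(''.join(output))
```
PRST

Code before exception runs, then except, then all of finally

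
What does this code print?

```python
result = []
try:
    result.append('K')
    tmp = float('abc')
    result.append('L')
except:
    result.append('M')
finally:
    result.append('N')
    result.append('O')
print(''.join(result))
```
KMNO

Code before exception runs, then except, then all of finally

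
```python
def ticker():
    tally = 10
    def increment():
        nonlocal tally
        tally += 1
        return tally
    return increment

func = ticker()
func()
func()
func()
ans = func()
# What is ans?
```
14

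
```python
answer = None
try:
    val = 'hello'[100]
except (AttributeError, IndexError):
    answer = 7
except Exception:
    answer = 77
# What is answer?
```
7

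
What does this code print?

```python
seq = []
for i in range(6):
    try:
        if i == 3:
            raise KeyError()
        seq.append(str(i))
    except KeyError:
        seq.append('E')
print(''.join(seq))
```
012E45

Exception on i=3 caught, loop continues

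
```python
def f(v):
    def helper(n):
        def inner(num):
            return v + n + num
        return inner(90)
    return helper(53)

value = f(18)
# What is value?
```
161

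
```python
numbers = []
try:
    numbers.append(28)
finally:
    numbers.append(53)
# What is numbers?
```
[28, 53]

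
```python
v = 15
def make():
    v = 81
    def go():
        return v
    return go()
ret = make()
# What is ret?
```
81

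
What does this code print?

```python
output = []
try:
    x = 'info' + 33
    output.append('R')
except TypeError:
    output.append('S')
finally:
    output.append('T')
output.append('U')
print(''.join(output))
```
STU

finally always runs, even after exception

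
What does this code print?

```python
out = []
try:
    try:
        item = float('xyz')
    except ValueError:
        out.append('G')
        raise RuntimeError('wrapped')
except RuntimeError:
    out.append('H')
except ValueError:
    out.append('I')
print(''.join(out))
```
GH

New RuntimeError raised, caught by outer RuntimeError handler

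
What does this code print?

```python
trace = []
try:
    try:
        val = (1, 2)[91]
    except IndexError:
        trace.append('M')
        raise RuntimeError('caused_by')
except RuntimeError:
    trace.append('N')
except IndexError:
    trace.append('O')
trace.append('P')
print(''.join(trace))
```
MNP

RuntimeError raised and caught, original IndexError not re-raised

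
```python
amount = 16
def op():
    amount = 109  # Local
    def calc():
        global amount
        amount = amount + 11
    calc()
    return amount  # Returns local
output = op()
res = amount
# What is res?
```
27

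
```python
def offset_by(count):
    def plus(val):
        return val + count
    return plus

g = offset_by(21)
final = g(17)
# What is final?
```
38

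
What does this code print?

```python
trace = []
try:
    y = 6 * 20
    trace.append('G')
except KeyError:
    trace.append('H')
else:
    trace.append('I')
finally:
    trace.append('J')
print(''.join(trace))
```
GIJ

else runs before finally when no exception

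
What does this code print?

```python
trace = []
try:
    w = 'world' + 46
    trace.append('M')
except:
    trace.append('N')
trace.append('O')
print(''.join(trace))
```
NO

Exception raised in try, caught by bare except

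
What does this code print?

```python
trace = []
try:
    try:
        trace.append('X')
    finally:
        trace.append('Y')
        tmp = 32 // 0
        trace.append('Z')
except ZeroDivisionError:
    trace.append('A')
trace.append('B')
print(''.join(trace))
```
XYAB

Exception in inner finally caught by outer except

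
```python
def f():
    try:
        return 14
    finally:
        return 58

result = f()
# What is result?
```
58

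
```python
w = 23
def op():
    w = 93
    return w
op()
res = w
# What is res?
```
23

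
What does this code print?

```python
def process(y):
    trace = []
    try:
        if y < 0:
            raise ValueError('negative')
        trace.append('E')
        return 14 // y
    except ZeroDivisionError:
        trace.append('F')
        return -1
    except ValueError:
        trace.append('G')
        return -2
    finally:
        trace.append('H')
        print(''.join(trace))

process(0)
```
EFH

y=0 causes ZeroDivisionError, caught, finally prints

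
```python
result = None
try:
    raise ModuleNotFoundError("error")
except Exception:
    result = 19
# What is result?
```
19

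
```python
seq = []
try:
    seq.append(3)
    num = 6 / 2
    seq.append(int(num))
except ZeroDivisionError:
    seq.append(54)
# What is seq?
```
[3, 3]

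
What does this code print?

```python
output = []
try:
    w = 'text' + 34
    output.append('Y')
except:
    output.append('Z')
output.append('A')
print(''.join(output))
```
ZA

Exception raised in try, caught by bare except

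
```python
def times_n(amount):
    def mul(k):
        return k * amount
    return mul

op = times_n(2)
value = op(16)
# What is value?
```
32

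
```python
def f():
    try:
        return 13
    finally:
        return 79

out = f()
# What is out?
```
79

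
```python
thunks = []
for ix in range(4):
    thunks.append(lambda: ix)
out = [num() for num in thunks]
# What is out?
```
[3, 3, 3, 3]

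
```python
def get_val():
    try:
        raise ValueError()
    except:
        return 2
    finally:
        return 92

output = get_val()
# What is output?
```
92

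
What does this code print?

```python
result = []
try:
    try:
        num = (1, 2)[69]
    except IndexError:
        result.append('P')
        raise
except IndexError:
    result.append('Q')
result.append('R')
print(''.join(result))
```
PQR

raise without argument re-raises current exception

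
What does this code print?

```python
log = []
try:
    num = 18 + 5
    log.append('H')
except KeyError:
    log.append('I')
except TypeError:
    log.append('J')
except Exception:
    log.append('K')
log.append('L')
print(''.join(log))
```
HL

No exception, try block completes normally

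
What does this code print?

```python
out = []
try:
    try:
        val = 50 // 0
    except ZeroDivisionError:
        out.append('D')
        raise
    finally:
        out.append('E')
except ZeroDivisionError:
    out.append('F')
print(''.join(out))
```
DEF

finally runs before re-raised exception propagates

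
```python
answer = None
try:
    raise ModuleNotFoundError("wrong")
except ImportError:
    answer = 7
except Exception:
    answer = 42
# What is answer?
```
7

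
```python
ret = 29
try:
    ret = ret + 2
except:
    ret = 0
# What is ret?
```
31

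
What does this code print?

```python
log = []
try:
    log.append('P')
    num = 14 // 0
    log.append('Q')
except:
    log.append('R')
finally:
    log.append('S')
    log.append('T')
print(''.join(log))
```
PRST

Code before exception runs, then except, then all of finally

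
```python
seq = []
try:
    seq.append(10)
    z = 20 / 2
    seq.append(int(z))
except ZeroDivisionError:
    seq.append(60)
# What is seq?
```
[10, 10]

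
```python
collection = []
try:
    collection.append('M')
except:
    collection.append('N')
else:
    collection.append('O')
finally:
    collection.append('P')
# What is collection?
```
['M', 'O', 'P']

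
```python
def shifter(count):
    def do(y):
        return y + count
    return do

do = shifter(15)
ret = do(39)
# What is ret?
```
54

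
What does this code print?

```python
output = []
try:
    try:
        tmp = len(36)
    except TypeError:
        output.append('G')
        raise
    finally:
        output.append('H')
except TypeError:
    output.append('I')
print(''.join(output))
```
GHI

finally runs before re-raised exception propagates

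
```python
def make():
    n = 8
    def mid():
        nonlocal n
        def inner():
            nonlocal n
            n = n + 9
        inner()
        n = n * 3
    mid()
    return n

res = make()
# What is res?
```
51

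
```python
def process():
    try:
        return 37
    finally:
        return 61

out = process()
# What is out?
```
61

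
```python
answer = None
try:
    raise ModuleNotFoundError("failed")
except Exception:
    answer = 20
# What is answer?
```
20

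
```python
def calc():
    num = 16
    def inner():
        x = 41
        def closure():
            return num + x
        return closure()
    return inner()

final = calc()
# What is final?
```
57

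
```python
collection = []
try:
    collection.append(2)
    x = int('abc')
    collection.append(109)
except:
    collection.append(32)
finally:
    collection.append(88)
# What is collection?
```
[2, 32, 88]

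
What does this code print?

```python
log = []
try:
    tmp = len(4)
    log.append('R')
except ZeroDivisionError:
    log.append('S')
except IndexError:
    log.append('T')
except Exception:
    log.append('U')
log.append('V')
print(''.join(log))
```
UV

TypeError not specifically caught, falls to Exception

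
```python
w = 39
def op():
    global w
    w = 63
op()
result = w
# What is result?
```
63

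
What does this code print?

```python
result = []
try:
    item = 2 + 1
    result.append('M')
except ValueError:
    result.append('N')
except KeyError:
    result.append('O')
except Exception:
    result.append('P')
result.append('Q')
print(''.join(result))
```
MQ

No exception, try block completes normally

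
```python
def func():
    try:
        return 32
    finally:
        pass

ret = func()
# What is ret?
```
32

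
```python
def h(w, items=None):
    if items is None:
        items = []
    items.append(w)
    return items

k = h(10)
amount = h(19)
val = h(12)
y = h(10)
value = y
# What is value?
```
[10]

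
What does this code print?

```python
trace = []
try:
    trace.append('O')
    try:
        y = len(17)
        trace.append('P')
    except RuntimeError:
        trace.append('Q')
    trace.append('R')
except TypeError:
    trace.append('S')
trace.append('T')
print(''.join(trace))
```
OST

Inner handler doesn't match, propagates to outer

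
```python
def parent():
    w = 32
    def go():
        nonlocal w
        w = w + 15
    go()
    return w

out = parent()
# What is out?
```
47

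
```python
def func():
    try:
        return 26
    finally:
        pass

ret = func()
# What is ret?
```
26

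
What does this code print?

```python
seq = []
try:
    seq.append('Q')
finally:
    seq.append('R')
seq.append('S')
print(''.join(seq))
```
QRS

try/finally without except, no exception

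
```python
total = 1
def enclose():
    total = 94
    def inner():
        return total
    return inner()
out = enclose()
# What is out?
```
94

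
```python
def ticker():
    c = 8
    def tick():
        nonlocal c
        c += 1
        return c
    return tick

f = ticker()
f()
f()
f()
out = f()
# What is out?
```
12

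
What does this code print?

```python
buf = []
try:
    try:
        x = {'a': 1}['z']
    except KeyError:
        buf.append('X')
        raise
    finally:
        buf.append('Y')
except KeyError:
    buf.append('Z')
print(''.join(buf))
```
XYZ

finally runs before re-raised exception propagates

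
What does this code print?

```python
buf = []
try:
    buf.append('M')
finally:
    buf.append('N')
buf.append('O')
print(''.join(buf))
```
MNO

try/finally without except, no exception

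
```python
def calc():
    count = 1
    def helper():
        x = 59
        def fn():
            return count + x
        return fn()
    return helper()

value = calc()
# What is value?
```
60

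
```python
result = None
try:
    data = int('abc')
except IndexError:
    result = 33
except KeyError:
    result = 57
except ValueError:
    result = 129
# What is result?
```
129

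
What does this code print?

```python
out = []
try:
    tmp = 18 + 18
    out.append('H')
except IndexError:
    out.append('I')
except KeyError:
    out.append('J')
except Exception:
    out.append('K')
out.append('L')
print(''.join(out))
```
HL

No exception, try block completes normally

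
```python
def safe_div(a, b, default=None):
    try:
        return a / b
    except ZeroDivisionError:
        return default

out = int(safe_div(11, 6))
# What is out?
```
1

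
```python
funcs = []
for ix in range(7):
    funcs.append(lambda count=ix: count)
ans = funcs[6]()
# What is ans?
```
6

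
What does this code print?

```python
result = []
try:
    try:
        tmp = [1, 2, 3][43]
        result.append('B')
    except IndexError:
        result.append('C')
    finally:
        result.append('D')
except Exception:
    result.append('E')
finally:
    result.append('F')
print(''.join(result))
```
CDF

Both finally blocks run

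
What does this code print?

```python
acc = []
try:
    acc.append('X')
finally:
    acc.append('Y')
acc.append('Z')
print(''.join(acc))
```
XYZ

try/finally without except, no exception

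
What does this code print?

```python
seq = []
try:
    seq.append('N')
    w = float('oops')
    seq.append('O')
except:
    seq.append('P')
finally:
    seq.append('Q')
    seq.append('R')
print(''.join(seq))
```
NPQR

Code before exception runs, then except, then all of finally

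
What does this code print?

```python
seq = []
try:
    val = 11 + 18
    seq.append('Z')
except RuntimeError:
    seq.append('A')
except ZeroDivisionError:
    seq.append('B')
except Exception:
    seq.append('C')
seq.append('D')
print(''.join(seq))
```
ZD

No exception, try block completes normally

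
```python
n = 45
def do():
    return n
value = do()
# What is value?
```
45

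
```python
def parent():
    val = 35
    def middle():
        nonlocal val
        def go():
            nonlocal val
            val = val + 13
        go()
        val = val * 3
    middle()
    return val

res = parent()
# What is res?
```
144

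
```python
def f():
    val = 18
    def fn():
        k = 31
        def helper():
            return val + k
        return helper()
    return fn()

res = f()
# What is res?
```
49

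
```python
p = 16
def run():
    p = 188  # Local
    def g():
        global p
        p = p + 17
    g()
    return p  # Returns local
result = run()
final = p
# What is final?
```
33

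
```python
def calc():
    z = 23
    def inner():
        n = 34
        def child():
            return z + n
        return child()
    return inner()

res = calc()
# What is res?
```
57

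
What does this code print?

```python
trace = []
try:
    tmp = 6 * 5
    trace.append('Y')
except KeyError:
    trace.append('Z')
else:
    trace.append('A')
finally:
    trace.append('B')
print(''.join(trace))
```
YAB

else runs before finally when no exception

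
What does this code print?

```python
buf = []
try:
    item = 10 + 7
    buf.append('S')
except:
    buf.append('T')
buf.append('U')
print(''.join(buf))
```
SU

No exception, try block completes normally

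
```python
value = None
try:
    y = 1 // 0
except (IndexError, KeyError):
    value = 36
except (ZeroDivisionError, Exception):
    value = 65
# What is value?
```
65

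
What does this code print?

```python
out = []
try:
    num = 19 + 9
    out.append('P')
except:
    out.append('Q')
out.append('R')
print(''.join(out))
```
PR

No exception, try block completes normally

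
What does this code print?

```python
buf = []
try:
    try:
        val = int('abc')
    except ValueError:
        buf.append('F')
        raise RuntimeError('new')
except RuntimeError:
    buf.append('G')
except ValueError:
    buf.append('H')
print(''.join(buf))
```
FG

New RuntimeError raised, caught by outer RuntimeError handler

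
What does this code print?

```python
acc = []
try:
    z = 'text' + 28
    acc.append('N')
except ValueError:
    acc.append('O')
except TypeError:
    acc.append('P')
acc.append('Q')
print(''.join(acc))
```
PQ

TypeError is caught by its specific handler, not ValueError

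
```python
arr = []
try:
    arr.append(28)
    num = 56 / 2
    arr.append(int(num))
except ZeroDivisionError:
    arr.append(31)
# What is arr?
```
[28, 28]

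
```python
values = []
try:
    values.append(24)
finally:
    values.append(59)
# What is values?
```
[24, 59]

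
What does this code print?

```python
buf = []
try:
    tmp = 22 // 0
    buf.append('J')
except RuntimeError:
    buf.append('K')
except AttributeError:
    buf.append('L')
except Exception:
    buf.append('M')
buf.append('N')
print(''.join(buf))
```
MN

ZeroDivisionError not specifically caught, falls to Exception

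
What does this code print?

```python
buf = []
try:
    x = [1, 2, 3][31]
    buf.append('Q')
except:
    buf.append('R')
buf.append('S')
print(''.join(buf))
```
RS

Exception raised in try, caught by bare except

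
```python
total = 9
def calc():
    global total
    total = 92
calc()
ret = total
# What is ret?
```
92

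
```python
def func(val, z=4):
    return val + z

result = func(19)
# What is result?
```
23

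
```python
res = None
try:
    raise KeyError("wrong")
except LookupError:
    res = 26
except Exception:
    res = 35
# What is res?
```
26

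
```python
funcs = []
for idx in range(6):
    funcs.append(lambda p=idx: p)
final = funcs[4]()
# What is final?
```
4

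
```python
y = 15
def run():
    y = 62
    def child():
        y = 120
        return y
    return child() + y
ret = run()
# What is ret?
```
182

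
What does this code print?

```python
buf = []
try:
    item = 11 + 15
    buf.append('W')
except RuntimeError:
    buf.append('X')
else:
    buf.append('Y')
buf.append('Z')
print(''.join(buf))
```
WYZ

else block runs when no exception occurs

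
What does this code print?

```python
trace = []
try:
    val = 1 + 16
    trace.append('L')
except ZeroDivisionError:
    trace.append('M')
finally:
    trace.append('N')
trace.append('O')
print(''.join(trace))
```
LNO

finally runs after normal execution too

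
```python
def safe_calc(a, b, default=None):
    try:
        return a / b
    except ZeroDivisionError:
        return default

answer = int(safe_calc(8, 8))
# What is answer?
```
1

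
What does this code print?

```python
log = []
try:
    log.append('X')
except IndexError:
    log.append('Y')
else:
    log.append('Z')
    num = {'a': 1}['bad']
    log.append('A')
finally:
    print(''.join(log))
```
XZ

Try succeeds, else appends 'Z', KeyError in else is uncaught, finally prints before exception propagates ('A' never appended)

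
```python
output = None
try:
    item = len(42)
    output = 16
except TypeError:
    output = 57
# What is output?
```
57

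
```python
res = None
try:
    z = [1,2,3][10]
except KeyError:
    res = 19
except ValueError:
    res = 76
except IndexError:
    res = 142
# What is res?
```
142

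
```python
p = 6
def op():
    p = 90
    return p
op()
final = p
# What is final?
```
6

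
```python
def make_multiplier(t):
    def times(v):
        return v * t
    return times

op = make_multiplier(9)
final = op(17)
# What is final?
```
153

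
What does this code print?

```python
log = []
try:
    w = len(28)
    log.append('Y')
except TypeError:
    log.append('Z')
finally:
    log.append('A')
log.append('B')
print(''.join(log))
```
ZAB

finally always runs, even after exception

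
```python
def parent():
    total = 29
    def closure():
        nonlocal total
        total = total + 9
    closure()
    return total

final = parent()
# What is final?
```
38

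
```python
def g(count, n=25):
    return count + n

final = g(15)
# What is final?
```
40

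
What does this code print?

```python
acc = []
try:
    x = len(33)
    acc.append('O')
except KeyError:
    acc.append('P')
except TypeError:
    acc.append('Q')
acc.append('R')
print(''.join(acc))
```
QR

TypeError is caught by its specific handler, not KeyError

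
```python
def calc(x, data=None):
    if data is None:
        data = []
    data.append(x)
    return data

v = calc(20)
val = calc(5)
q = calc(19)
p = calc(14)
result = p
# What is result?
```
[14]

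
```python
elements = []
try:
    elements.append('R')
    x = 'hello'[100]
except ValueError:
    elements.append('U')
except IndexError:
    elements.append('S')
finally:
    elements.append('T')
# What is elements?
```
['R', 'S', 'T']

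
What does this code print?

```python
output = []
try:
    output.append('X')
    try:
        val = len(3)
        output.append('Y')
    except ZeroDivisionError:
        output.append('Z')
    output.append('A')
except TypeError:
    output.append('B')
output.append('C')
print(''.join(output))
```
XBC

Inner handler doesn't match, propagates to outer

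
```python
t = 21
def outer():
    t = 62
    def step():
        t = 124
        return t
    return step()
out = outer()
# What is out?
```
124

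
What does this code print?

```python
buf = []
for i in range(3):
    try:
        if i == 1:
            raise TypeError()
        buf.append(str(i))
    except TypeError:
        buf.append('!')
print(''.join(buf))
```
0!2

Exception on i=1 caught, loop continues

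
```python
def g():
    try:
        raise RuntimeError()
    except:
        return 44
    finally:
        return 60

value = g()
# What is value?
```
60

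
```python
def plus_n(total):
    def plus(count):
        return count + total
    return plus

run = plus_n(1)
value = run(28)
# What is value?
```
29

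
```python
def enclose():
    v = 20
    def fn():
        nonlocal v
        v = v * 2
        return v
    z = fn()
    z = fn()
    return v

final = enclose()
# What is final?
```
80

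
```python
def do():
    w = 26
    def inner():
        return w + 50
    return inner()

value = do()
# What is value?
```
76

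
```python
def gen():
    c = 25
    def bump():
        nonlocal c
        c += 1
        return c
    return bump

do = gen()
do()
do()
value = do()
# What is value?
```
28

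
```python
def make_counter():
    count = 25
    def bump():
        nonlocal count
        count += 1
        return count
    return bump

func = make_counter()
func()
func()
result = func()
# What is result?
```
28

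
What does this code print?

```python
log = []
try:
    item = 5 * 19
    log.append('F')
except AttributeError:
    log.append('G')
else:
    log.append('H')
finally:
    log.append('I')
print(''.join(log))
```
FHI

else runs before finally when no exception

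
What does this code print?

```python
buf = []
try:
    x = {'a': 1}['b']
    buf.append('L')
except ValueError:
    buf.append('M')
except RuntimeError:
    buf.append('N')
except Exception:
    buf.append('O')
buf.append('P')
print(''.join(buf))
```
OP

KeyError not specifically caught, falls to Exception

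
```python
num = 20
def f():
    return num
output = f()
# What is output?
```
20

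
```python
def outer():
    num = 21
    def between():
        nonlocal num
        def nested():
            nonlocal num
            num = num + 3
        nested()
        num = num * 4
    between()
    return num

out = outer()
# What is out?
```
96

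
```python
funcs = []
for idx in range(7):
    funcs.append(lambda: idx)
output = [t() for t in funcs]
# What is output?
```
[6, 6, 6, 6, 6, 6, 6]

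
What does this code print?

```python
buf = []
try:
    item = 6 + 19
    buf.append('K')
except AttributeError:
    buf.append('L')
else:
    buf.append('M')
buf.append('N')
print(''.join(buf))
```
KMN

else block runs when no exception occurs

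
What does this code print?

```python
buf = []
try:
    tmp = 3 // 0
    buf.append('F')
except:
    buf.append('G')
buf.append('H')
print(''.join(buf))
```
GH

Exception raised in try, caught by bare except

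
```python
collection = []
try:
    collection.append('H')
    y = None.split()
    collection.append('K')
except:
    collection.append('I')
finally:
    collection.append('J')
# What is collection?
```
['H', 'I', 'J']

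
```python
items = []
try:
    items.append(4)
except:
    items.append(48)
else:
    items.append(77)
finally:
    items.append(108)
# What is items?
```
[4, 77, 108]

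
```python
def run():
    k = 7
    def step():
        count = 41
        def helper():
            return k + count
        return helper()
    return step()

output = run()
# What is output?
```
48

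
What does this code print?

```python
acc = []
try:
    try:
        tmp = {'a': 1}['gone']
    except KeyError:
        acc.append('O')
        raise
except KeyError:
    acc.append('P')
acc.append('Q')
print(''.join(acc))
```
OPQ

raise without argument re-raises current exception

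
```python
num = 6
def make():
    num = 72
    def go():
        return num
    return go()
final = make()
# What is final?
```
72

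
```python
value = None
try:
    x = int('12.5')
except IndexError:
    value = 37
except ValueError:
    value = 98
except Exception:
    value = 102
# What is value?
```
98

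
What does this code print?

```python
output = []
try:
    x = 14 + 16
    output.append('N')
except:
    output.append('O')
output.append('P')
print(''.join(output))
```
NP

No exception, try block completes normally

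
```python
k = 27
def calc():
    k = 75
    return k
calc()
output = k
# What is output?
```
27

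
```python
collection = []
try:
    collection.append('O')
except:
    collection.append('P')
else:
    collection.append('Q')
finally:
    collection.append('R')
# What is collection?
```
['O', 'Q', 'R']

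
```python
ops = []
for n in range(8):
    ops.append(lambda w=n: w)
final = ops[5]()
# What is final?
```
5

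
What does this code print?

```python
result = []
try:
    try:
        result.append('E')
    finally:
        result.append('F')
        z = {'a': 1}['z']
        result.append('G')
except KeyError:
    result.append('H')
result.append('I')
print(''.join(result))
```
EFHI

Exception in inner finally caught by outer except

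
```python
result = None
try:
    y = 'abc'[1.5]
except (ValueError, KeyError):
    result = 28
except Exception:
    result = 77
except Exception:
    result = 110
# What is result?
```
77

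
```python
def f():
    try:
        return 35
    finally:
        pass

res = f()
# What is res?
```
35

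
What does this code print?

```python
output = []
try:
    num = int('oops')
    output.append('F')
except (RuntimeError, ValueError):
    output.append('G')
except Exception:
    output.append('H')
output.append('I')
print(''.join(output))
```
GI

ValueError matches tuple containing it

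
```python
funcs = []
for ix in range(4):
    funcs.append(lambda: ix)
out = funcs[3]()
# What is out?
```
3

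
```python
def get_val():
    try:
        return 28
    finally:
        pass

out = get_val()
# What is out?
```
28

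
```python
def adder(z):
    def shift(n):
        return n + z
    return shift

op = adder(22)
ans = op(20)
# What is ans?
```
42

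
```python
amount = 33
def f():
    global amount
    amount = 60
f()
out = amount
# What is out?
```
60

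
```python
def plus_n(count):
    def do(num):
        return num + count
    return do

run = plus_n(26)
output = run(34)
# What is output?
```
60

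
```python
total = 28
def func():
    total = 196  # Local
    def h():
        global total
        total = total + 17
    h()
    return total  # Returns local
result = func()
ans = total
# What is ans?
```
45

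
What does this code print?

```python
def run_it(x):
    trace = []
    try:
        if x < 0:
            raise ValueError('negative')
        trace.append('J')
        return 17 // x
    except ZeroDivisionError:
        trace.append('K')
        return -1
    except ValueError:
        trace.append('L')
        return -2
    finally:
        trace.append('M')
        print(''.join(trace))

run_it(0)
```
JKM

x=0 causes ZeroDivisionError, caught, finally prints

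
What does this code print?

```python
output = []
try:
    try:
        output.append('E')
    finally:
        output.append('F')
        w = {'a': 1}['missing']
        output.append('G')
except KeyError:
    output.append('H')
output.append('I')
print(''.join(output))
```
EFHI

Exception in inner finally caught by outer except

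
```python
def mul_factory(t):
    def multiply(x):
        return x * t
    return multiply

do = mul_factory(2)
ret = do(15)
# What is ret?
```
30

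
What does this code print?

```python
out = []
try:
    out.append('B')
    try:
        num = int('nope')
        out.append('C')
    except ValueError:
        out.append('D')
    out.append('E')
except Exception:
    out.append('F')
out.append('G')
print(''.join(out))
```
BDEG

Inner exception caught by inner handler, outer continues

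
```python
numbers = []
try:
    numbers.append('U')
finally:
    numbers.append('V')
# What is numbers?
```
['U', 'V']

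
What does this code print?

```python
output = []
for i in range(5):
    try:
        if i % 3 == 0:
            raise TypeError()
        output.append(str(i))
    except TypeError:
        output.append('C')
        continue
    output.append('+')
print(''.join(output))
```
C1+2+C4+

continue in except skips rest of loop body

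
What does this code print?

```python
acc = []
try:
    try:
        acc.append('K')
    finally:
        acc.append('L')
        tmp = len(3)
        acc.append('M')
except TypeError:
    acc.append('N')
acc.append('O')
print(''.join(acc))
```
KLNO

Exception in inner finally caught by outer except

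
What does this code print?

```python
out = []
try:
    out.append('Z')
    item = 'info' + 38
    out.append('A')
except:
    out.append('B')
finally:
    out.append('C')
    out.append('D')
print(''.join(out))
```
ZBCD

Code before exception runs, then except, then all of finally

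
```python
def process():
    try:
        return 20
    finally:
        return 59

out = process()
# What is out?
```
59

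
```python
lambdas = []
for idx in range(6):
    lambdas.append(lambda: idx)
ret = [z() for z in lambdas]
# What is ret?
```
[5, 5, 5, 5, 5, 5]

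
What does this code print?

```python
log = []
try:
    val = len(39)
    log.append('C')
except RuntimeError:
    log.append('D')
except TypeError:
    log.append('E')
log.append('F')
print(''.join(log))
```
EF

TypeError is caught by its specific handler, not RuntimeError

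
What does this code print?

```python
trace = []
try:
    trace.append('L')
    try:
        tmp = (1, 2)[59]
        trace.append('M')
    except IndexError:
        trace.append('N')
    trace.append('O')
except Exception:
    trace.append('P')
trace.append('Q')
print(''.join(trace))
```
LNOQ

Inner exception caught by inner handler, outer continues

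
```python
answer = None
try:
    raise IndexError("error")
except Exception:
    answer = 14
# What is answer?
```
14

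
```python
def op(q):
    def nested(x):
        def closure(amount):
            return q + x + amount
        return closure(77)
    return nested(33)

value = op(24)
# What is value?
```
134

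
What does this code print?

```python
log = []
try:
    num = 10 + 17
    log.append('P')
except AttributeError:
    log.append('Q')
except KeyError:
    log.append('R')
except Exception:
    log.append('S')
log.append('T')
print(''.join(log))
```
PT

No exception, try block completes normally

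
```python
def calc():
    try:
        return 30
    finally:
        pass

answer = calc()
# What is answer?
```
30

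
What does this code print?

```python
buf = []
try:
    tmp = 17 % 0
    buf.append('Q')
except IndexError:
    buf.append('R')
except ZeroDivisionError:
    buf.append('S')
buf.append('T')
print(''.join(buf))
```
ST

ZeroDivisionError is caught by its specific handler, not IndexError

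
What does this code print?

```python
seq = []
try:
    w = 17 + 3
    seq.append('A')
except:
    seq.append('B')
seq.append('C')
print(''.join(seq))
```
AC

No exception, try block completes normally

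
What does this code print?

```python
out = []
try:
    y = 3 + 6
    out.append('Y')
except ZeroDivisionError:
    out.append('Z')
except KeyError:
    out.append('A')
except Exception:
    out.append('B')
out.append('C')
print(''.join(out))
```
YC

No exception, try block completes normally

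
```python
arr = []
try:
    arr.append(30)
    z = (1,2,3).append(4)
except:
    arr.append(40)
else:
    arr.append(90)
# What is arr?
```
[30, 40]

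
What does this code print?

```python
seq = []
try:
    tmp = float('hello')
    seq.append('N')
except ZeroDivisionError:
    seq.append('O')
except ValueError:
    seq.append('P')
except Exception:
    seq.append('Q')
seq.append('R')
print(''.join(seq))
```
PR

ValueError matches before generic Exception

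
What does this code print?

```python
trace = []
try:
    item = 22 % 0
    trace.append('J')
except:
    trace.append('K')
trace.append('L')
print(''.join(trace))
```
KL

Exception raised in try, caught by bare except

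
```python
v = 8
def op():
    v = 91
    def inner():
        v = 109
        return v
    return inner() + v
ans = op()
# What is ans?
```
200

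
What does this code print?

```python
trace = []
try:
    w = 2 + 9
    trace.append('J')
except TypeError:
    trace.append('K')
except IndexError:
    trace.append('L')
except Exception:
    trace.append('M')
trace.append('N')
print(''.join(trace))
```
JN

No exception, try block completes normally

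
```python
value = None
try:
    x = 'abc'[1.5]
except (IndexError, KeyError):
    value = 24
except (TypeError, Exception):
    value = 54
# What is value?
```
54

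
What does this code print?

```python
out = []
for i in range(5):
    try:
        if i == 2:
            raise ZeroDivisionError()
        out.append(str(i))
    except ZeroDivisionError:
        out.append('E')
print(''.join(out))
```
01E34

Exception on i=2 caught, loop continues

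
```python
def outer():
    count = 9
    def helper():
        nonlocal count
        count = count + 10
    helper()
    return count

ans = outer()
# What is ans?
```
19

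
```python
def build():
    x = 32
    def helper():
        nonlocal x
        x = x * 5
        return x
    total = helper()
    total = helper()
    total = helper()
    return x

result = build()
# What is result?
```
4000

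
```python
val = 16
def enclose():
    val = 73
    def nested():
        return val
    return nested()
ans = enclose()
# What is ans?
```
73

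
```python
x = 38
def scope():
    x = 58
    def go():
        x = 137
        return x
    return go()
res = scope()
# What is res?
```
137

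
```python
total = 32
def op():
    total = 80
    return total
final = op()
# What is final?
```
80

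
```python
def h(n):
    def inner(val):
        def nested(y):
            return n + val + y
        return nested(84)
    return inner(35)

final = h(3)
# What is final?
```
122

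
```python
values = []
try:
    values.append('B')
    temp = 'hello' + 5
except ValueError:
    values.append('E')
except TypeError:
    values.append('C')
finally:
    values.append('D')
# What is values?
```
['B', 'C', 'D']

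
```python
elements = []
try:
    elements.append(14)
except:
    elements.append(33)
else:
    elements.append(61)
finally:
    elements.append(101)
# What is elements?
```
[14, 61, 101]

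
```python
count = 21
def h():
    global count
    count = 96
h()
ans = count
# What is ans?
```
96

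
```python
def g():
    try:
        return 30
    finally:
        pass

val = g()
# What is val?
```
30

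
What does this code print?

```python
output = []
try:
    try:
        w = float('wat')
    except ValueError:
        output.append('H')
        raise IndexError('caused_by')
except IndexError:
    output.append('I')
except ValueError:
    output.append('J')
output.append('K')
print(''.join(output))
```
HIK

IndexError raised and caught, original ValueError not re-raised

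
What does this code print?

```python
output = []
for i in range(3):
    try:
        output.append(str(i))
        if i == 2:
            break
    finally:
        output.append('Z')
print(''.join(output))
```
0Z1Z2Z

finally runs even when breaking out of loop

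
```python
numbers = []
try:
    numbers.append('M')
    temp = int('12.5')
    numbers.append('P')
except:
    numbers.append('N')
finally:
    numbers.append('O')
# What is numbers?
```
['M', 'N', 'O']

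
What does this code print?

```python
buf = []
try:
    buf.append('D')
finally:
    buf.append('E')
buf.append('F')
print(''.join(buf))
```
DEF

try/finally without except, no exception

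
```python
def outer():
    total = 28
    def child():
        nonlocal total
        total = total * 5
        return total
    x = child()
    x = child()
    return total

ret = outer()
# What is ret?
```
700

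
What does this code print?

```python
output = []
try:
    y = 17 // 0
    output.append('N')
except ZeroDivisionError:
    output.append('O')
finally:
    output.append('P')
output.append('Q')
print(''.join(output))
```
OPQ

finally always runs, even after exception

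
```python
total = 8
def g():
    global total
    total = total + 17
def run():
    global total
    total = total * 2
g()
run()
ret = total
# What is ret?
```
50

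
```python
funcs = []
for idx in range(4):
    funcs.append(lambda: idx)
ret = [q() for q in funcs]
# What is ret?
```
[3, 3, 3, 3]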